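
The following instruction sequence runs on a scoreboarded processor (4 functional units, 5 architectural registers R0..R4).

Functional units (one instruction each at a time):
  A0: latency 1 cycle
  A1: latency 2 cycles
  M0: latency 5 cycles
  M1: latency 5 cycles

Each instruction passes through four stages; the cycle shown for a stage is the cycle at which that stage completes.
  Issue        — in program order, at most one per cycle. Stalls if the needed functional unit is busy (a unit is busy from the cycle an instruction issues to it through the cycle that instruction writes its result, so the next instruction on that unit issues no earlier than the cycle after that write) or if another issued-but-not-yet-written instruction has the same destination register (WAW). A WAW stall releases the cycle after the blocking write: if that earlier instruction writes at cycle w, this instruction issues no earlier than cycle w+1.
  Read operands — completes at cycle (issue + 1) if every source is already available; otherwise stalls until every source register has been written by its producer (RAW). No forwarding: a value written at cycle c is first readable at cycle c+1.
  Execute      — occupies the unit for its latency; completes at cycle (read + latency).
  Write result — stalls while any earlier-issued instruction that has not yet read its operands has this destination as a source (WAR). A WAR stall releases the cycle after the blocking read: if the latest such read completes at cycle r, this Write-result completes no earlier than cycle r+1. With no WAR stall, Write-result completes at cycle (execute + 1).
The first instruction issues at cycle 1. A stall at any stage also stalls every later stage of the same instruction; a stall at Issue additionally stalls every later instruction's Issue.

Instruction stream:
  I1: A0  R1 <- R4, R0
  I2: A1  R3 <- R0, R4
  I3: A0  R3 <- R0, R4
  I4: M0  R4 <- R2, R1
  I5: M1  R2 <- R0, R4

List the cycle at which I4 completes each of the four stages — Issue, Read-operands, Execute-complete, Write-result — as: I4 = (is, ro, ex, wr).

cycle 1: I1 dispatched to A0
cycle 2: I1 operands ready · I2 dispatched to A1
cycle 3: I1 complete · I2 operands ready
cycle 4: R1←I1
cycle 5: I2 complete
cycle 6: R3←I2
cycle 7: I3 dispatched to A0
cycle 8: I3 operands ready · I4 dispatched to M0
cycle 9: I3 complete · I4 operands ready · I5 dispatched to M1
cycle 10: R3←I3
cycle 14: I4 complete
cycle 15: R4←I4
cycle 16: I5 operands ready
cycle 21: I5 complete
cycle 22: R2←I5

I4 = (8, 9, 14, 15)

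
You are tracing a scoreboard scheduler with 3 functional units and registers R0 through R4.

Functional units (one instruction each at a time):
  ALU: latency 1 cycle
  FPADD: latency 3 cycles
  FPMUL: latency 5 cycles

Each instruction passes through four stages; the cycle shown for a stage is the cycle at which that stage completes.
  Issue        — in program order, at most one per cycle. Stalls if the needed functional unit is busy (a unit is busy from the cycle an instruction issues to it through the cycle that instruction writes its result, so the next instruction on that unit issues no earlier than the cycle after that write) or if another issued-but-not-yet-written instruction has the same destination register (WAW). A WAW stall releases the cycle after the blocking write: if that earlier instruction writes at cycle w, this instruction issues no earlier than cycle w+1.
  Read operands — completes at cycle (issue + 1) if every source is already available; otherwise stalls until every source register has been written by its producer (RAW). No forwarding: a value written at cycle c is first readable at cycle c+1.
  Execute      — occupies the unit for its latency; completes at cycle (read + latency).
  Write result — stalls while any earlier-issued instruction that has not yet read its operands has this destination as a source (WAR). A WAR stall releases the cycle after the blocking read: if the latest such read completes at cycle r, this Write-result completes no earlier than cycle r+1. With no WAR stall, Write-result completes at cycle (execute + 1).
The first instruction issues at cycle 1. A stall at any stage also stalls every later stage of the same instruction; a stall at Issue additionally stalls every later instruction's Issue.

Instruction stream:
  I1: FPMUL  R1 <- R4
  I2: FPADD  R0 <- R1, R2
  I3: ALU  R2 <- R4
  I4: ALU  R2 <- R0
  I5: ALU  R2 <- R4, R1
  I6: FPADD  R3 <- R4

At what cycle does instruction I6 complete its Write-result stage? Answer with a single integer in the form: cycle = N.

cycle = 23

t=1  I1 issues→FPMUL
t=2  I1 reads; I2 issues→FPADD
t=3  I3 issues→ALU
t=4  I3 reads
t=5  I3 exec-done
t=7  I1 exec-done
t=8  I1 writes R1
t=9  I2 reads
t=10  I3 writes R2
t=11  I4 issues→ALU
t=12  I2 exec-done
t=13  I2 writes R0
t=14  I4 reads
t=15  I4 exec-done
t=16  I4 writes R2
t=17  I5 issues→ALU
t=18  I5 reads; I6 issues→FPADD
t=19  I5 exec-done; I6 reads
t=20  I5 writes R2
t=22  I6 exec-done
t=23  I6 writes R3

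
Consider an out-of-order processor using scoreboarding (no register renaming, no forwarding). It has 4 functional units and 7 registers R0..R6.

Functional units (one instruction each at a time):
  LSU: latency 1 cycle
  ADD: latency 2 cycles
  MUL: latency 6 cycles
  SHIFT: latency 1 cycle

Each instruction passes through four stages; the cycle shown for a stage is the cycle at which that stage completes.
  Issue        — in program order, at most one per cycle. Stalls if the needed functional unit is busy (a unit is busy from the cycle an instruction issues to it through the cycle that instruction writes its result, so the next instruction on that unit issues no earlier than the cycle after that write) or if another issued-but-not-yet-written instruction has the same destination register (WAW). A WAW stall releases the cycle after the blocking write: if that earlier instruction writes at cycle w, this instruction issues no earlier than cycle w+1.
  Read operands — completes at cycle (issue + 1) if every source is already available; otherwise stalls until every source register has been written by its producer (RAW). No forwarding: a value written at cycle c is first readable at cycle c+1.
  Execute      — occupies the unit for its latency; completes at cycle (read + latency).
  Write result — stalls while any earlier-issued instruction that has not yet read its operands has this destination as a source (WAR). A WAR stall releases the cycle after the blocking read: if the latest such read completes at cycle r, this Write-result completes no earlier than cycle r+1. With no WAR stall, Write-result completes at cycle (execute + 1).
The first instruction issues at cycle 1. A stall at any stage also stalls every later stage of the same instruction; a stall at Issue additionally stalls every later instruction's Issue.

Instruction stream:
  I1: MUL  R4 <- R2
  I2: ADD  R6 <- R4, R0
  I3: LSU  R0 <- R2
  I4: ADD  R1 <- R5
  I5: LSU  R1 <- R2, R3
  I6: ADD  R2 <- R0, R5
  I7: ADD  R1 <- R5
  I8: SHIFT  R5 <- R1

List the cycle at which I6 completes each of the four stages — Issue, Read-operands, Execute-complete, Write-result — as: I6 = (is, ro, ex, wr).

I1: IS=1 RO=2 EX=8 WR=9
I2: IS=2 RO=10 EX=12 WR=13  [RAW R4: wait I1 write@9]
I3: IS=3 RO=4 EX=5 WR=11  [WAR R0: wait I2 read@10]
I4: IS=14 RO=15 EX=17 WR=18  [struct: ADD busy until I2 writes@13]
I5: IS=19 RO=20 EX=21 WR=22  [WAW R1: wait I4 write@18]
I6: IS=20 RO=21 EX=23 WR=24
I7: IS=25 RO=26 EX=28 WR=29  [struct: ADD busy until I6 writes@24]
I8: IS=26 RO=30 EX=31 WR=32  [RAW R1: wait I7 write@29]

I6 = (20, 21, 23, 24)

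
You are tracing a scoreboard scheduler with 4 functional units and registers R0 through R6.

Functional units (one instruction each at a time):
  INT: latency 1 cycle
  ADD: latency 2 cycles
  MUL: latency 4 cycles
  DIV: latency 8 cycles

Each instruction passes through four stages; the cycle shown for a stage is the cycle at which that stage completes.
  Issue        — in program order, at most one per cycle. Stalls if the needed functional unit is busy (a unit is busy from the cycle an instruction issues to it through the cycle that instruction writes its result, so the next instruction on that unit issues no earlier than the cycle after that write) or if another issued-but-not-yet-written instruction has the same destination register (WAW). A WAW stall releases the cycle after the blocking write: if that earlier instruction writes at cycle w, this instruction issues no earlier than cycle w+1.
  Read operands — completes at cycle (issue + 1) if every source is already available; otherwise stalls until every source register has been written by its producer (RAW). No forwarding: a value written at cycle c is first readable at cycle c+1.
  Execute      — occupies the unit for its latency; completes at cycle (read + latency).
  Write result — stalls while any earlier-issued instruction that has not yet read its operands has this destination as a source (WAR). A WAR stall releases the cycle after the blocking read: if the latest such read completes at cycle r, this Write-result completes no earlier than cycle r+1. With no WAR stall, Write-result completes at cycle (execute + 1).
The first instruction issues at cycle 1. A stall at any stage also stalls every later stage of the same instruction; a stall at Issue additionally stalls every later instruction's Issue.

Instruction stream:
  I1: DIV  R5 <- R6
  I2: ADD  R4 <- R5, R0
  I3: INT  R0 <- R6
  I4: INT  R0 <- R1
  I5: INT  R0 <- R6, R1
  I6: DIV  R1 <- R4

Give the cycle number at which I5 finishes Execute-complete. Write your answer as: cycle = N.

cycle = 20

t=1  I1 dispatched to DIV
t=2  I1 operands ready · I2 dispatched to ADD
t=3  I3 dispatched to INT
t=4  I3 operands ready
t=5  I3 complete
t=10  I1 complete
t=11  R5←I1
t=12  I2 operands ready
t=13  R0←I3
t=14  I2 complete · I4 dispatched to INT
t=15  R4←I2 · I4 operands ready
t=16  I4 complete
t=17  R0←I4
t=18  I5 dispatched to INT
t=19  I5 operands ready · I6 dispatched to DIV
t=20  I5 complete · I6 operands ready
t=21  R0←I5
t=28  I6 complete
t=29  R1←I6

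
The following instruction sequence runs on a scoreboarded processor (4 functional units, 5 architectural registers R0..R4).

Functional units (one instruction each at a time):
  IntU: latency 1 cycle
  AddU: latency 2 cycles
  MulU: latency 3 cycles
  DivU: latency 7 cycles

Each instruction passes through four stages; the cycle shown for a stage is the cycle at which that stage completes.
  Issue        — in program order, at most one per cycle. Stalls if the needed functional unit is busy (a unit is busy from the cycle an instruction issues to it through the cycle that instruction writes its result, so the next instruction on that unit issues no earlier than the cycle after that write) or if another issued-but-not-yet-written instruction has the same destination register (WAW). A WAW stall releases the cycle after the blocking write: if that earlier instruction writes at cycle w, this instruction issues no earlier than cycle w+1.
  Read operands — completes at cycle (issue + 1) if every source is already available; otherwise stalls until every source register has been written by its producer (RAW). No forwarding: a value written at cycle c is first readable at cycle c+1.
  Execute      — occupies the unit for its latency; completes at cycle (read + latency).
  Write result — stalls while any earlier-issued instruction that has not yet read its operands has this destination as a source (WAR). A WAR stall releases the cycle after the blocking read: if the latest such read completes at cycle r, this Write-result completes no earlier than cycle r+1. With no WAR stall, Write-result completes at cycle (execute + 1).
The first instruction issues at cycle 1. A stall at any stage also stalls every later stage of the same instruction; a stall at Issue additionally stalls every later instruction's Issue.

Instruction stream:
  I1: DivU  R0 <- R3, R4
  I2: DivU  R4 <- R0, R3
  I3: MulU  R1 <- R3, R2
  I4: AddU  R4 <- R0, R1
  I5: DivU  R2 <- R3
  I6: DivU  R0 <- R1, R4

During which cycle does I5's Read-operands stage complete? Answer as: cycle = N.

t=1  I1 issues→DivU
t=2  I1 reads
t=9  I1 exec-done
t=10  I1 writes R0
t=11  I2 issues→DivU
t=12  I2 reads · I3 issues→MulU
t=13  I3 reads
t=16  I3 exec-done
t=17  I3 writes R1
t=19  I2 exec-done
t=20  I2 writes R4
t=21  I4 issues→AddU
t=22  I4 reads · I5 issues→DivU
t=23  I5 reads
t=24  I4 exec-done
t=25  I4 writes R4
t=30  I5 exec-done
t=31  I5 writes R2
t=32  I6 issues→DivU
t=33  I6 reads
t=40  I6 exec-done
t=41  I6 writes R0

cycle = 23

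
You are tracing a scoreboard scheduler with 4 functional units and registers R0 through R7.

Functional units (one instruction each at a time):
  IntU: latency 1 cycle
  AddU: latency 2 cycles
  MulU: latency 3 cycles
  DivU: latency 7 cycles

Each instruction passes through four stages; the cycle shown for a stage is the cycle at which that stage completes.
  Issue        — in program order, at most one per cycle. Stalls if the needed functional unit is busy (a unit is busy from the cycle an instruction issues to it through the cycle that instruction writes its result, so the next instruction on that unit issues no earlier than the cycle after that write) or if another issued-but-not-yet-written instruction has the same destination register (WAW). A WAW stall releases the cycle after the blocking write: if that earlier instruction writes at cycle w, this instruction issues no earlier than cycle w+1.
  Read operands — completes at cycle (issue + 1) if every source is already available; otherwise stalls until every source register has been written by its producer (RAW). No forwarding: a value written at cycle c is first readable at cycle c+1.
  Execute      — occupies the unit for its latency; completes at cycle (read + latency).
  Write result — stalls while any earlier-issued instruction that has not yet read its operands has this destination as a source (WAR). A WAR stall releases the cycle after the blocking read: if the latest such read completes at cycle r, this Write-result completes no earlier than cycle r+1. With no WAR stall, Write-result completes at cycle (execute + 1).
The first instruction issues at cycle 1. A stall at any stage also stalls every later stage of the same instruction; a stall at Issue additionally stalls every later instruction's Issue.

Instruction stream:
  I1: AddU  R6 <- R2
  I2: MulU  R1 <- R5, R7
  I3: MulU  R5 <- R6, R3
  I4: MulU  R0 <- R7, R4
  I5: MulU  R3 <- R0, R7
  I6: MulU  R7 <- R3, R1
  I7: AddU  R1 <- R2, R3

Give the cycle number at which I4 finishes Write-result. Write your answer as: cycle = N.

cycle 1: I1→AddU
cycle 2: I1 RO | I2→MulU
cycle 3: I2 RO
cycle 4: I1 EX
cycle 5: I1 WR R6
cycle 6: I2 EX
cycle 7: I2 WR R1
cycle 8: I3→MulU
cycle 9: I3 RO
cycle 12: I3 EX
cycle 13: I3 WR R5
cycle 14: I4→MulU
cycle 15: I4 RO
cycle 18: I4 EX
cycle 19: I4 WR R0
cycle 20: I5→MulU
cycle 21: I5 RO
cycle 24: I5 EX
cycle 25: I5 WR R3
cycle 26: I6→MulU
cycle 27: I6 RO | I7→AddU
cycle 28: I7 RO
cycle 30: I6 EX | I7 EX
cycle 31: I6 WR R7 | I7 WR R1

cycle = 19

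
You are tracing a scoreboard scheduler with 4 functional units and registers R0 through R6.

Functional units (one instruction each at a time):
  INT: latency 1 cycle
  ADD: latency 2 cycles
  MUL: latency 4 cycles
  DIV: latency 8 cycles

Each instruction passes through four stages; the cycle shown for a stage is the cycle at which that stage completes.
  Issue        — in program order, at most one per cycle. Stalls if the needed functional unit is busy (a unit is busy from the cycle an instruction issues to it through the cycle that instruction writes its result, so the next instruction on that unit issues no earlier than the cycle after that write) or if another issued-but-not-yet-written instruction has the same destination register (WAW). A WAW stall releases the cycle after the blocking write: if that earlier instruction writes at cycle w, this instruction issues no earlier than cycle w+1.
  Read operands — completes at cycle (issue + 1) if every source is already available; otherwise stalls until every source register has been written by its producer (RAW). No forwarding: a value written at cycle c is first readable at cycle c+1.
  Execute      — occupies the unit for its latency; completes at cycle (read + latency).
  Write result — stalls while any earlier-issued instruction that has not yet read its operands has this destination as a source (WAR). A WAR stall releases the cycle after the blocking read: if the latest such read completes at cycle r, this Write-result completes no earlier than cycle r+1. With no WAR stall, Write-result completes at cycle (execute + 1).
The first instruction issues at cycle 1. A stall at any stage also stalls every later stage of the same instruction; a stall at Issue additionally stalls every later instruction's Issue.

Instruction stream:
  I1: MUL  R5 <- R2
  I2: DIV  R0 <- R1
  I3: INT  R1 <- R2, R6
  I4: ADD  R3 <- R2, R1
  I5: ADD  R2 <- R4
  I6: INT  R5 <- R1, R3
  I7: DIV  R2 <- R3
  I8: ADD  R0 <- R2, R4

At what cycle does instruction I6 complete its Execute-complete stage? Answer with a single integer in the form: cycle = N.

cycle = 14

cycle 1: I1 dispatched to MUL
cycle 2: I1 operands ready; I2 dispatched to DIV
cycle 3: I2 operands ready; I3 dispatched to INT
cycle 4: I3 operands ready; I4 dispatched to ADD
cycle 5: I3 complete
cycle 6: I1 complete; R1←I3
cycle 7: R5←I1; I4 operands ready
cycle 9: I4 complete
cycle 10: R3←I4
cycle 11: I2 complete; I5 dispatched to ADD
cycle 12: R0←I2; I5 operands ready; I6 dispatched to INT
cycle 13: I6 operands ready
cycle 14: I5 complete; I6 complete
cycle 15: R2←I5; R5←I6
cycle 16: I7 dispatched to DIV
cycle 17: I7 operands ready; I8 dispatched to ADD
cycle 25: I7 complete
cycle 26: R2←I7
cycle 27: I8 operands ready
cycle 29: I8 complete
cycle 30: R0←I8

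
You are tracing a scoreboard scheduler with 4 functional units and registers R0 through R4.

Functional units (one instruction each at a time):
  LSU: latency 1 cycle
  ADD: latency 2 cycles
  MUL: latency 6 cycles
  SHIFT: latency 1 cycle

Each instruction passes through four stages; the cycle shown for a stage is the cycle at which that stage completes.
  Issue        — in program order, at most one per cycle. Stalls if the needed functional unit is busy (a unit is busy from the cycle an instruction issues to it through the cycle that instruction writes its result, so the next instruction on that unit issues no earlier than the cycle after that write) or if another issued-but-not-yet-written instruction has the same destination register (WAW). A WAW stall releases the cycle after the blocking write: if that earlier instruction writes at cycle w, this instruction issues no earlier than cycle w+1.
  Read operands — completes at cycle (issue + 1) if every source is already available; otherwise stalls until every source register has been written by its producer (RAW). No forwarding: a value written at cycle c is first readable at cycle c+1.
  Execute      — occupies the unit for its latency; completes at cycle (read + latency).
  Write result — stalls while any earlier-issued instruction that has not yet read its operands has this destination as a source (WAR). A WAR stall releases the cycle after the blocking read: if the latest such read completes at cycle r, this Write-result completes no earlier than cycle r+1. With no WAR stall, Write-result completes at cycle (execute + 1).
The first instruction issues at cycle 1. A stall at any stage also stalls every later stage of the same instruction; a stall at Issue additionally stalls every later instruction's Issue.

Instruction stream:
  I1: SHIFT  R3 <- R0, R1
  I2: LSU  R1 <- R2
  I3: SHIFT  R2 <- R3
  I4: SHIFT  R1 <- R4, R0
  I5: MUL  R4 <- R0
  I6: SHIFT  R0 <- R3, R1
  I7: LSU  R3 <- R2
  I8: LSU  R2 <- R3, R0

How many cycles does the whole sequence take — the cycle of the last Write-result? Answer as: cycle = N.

[1] I1→SHIFT
[2] I1 RO | I2→LSU
[3] I1 EX | I2 RO
[4] I1 WR R3 | I2 EX
[5] I2 WR R1 | I3→SHIFT
[6] I3 RO
[7] I3 EX
[8] I3 WR R2
[9] I4→SHIFT
[10] I4 RO | I5→MUL
[11] I4 EX | I5 RO
[12] I4 WR R1
[13] I6→SHIFT
[14] I6 RO | I7→LSU
[15] I6 EX | I7 RO
[16] I6 WR R0 | I7 EX
[17] I5 EX | I7 WR R3
[18] I5 WR R4 | I8→LSU
[19] I8 RO
[20] I8 EX
[21] I8 WR R2

cycle = 21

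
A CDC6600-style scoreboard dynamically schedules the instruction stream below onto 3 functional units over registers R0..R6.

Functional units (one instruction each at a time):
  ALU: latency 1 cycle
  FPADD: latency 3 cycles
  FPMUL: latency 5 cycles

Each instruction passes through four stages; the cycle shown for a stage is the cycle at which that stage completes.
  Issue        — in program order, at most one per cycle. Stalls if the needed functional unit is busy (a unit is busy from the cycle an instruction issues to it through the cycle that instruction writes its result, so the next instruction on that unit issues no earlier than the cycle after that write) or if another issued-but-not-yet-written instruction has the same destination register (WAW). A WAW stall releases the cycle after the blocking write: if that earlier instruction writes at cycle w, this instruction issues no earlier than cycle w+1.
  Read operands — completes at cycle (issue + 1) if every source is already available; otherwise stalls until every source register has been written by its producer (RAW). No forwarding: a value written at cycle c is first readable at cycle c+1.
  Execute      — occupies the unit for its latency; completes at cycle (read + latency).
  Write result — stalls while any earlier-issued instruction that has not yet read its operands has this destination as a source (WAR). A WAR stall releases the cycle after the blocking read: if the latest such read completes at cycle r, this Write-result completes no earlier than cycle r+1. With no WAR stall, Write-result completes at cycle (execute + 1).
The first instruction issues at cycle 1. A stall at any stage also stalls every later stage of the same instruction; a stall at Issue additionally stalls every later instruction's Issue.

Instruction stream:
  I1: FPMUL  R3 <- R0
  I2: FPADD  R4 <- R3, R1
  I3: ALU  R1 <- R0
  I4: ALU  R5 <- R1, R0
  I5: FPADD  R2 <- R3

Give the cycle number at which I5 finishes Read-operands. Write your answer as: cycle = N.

cycle = 15

I1 -> (1, 2, 7, 8)
I2 -> (2, 9, 12, 13)  // RAW R3: wait I1 write@8
I3 -> (3, 4, 5, 10)  // WAR R1: wait I2 read@9
I4 -> (11, 12, 13, 14)  // struct: ALU busy until I3 writes@10
I5 -> (14, 15, 18, 19)  // struct: FPADD busy until I2 writes@13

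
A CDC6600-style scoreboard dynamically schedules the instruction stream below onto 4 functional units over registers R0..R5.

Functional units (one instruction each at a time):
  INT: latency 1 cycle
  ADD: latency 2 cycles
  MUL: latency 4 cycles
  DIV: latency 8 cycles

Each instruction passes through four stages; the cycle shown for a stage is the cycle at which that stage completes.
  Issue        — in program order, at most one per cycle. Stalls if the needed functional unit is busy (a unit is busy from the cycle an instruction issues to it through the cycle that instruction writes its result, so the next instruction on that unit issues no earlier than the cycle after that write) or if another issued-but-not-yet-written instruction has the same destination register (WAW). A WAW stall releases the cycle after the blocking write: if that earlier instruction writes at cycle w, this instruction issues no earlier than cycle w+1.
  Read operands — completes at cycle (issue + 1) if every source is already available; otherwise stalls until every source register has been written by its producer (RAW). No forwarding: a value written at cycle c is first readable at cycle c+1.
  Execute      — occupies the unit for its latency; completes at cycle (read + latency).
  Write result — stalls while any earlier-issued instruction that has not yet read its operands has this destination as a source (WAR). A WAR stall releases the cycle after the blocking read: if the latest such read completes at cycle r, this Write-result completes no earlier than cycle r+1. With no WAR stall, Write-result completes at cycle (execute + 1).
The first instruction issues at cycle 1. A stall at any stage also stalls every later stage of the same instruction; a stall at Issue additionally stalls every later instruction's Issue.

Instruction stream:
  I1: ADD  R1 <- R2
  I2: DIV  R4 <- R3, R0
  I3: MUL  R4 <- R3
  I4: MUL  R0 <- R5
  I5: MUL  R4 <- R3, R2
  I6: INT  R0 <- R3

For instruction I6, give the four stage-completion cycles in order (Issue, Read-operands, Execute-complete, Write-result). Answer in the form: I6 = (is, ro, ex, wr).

I6 = (28, 29, 30, 31)

t=1  I1→ADD
t=2  I1 RO · I2→DIV
t=3  I2 RO
t=4  I1 EX
t=5  I1 WR R1
t=11  I2 EX
t=12  I2 WR R4
t=13  I3→MUL
t=14  I3 RO
t=18  I3 EX
t=19  I3 WR R4
t=20  I4→MUL
t=21  I4 RO
t=25  I4 EX
t=26  I4 WR R0
t=27  I5→MUL
t=28  I5 RO · I6→INT
t=29  I6 RO
t=30  I6 EX
t=31  I6 WR R0
t=32  I5 EX
t=33  I5 WR R4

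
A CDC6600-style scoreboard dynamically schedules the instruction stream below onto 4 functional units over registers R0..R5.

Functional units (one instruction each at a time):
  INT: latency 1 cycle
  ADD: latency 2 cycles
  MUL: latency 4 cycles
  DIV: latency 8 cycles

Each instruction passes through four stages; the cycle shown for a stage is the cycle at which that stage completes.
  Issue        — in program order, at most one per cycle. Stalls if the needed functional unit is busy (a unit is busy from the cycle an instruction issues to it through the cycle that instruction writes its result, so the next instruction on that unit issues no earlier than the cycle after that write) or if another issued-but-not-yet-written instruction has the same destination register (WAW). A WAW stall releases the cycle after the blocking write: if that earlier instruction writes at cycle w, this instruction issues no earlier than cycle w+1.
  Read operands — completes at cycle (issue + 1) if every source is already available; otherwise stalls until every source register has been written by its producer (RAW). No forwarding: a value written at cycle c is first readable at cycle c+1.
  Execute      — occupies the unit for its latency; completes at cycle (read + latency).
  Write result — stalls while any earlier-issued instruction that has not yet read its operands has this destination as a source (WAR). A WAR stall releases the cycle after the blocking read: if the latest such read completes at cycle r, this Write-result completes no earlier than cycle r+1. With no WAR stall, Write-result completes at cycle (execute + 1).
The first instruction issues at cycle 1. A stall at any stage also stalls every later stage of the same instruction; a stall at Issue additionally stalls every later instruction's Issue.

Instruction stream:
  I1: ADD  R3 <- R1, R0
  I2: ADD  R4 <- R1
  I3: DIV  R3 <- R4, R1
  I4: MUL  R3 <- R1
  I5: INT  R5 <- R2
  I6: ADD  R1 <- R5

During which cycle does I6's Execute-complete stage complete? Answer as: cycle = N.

[I1] 1/2/4/5
[I2] 6/7/9/10  (struct: ADD busy until I1 writes@5)
[I3] 7/11/19/20  (RAW R4: wait I2 write@10)
[I4] 21/22/26/27  (WAW R3: wait I3 write@20)
[I5] 22/23/24/25
[I6] 23/26/28/29  (RAW R5: wait I5 write@25)

cycle = 28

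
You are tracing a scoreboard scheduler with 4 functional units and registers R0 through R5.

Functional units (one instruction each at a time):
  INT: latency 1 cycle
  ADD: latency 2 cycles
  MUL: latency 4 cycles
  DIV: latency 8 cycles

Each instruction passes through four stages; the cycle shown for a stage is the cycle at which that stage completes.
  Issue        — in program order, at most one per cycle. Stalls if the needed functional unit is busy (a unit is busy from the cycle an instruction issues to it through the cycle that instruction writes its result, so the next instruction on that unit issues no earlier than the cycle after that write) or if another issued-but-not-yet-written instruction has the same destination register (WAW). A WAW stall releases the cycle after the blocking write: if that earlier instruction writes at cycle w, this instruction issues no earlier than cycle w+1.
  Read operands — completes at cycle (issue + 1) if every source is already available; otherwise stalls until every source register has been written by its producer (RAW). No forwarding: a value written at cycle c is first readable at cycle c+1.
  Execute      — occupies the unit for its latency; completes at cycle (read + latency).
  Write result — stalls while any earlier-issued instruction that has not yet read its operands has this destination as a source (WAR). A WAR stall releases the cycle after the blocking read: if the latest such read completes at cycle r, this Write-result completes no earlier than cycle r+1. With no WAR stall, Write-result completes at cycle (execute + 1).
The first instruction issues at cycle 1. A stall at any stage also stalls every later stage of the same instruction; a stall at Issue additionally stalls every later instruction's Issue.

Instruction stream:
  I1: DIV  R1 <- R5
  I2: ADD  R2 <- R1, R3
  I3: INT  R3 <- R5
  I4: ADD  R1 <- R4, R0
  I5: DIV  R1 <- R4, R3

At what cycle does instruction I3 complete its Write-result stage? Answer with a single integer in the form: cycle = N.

cycle = 13

c1: issue I1 (DIV)
c2: I1 read-ops | issue I2 (ADD)
c3: issue I3 (INT)
c4: I3 read-ops
c5: I3 finished on INT
c10: I1 finished on DIV
c11: I1→R1
c12: I2 read-ops
c13: I3→R3
c14: I2 finished on ADD
c15: I2→R2
c16: issue I4 (ADD)
c17: I4 read-ops
c19: I4 finished on ADD
c20: I4→R1
c21: issue I5 (DIV)
c22: I5 read-ops
c30: I5 finished on DIV
c31: I5→R1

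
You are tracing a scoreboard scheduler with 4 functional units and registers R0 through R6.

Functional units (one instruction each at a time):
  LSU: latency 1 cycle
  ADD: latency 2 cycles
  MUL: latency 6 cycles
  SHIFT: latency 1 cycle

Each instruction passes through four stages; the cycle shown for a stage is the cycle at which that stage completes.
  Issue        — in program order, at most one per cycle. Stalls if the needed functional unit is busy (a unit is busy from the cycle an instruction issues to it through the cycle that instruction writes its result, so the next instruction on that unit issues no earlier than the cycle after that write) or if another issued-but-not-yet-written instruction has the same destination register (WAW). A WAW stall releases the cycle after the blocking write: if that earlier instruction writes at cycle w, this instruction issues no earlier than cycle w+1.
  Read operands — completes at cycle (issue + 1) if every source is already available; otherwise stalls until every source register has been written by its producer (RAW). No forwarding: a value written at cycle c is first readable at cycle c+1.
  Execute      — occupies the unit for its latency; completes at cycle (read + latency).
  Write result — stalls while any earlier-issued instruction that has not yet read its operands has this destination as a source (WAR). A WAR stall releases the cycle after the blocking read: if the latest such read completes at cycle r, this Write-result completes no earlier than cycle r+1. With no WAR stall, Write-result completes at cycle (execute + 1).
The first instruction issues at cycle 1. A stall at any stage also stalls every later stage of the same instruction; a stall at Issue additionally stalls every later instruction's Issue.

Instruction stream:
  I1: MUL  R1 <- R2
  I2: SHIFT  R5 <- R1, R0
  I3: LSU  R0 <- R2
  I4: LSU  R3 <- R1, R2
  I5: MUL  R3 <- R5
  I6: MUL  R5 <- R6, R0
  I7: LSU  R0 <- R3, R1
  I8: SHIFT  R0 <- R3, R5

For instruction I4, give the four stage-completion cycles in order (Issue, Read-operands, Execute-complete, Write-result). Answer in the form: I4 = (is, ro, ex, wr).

I4 = (12, 13, 14, 15)

  I1 | 1 | 2 | 8 | 9
  I2 | 2 | 10 | 11 | 12   RAW R1: wait I1 write@9
  I3 | 3 | 4 | 5 | 11   WAR R0: wait I2 read@10
  I4 | 12 | 13 | 14 | 15   struct: LSU busy until I3 writes@11
  I5 | 16 | 17 | 23 | 24   WAW R3: wait I4 write@15
  I6 | 25 | 26 | 32 | 33   struct: MUL busy until I5 writes@24
  I7 | 26 | 27 | 28 | 29
  I8 | 30 | 34 | 35 | 36   WAW R0: wait I7 write@29 · RAW R5: wait I6 write@33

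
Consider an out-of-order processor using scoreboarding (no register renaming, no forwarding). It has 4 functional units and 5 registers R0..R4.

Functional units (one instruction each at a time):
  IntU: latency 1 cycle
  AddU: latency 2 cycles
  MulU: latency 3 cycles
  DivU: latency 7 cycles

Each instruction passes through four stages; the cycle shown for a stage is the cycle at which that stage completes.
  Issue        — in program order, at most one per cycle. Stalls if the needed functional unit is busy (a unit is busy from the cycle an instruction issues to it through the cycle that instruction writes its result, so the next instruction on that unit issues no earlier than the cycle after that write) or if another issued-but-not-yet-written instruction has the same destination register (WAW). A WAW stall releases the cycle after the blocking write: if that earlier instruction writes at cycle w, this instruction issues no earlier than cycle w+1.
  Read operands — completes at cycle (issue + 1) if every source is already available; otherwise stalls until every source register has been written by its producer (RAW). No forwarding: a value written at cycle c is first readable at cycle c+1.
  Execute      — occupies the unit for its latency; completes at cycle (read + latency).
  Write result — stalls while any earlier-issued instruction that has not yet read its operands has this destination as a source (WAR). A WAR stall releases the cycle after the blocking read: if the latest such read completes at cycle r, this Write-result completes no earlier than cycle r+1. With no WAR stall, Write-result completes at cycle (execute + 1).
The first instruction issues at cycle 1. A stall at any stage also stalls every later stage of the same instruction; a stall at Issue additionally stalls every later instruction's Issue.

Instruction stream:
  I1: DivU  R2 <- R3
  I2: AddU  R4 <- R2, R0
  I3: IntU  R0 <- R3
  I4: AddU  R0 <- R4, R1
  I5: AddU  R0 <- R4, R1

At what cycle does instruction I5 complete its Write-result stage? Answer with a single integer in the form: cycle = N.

t=1  I1 dispatched to DivU
t=2  I1 operands ready, I2 dispatched to AddU
t=3  I3 dispatched to IntU
t=4  I3 operands ready
t=5  I3 complete
t=9  I1 complete
t=10  R2←I1
t=11  I2 operands ready
t=12  R0←I3
t=13  I2 complete
t=14  R4←I2
t=15  I4 dispatched to AddU
t=16  I4 operands ready
t=18  I4 complete
t=19  R0←I4
t=20  I5 dispatched to AddU
t=21  I5 operands ready
t=23  I5 complete
t=24  R0←I5

cycle = 24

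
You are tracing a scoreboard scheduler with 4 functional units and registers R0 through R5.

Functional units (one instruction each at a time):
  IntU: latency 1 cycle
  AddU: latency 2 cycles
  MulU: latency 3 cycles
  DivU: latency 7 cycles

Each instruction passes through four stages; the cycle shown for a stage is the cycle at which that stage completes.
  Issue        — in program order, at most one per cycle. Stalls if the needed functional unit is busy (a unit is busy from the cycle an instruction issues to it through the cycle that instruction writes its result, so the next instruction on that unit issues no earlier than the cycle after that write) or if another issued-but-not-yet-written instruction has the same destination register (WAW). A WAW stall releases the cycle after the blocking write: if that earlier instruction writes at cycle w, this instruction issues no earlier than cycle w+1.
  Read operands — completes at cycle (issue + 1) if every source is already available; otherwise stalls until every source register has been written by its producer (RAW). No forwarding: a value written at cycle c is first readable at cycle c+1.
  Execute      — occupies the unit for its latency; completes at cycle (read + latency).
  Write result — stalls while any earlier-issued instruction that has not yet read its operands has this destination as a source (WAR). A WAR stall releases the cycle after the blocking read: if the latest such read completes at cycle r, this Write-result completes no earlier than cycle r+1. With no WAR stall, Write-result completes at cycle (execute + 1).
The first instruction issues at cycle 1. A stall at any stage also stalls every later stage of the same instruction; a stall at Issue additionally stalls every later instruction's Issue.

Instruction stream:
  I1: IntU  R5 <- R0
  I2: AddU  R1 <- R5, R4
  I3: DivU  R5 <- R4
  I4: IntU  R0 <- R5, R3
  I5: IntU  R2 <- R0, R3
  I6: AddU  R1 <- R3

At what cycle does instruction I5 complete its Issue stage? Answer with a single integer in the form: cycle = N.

t=1  I1 dispatched to IntU
t=2  I1 operands ready | I2 dispatched to AddU
t=3  I1 complete
t=4  R5←I1
t=5  I2 operands ready | I3 dispatched to DivU
t=6  I3 operands ready | I4 dispatched to IntU
t=7  I2 complete
t=8  R1←I2
t=13  I3 complete
t=14  R5←I3
t=15  I4 operands ready
t=16  I4 complete
t=17  R0←I4
t=18  I5 dispatched to IntU
t=19  I5 operands ready | I6 dispatched to AddU
t=20  I5 complete | I6 operands ready
t=21  R2←I5
t=22  I6 complete
t=23  R1←I6

cycle = 18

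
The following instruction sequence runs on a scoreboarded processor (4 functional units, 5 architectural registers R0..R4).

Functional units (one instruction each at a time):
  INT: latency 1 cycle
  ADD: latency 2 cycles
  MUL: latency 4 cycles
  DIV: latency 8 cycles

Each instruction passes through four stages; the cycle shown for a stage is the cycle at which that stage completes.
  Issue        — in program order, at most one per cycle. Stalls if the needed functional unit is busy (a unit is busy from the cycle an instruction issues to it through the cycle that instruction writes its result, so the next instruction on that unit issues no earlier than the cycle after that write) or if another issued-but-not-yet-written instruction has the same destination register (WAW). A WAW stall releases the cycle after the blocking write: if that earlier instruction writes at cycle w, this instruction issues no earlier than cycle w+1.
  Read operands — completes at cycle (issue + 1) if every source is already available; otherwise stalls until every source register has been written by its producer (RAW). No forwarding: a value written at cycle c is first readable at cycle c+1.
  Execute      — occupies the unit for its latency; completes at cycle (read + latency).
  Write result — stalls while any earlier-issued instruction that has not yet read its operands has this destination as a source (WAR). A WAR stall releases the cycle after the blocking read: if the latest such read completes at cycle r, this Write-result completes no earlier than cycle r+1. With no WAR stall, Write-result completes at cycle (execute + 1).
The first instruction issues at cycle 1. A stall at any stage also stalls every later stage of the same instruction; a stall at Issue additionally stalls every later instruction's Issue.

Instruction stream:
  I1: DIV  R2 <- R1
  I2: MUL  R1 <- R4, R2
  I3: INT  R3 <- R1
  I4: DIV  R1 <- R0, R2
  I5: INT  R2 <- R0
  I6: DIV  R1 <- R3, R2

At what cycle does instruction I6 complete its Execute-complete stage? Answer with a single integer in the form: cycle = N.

cycle = 38

c1: I1→DIV
c2: I1 RO · I2→MUL
c3: I3→INT
c10: I1 EX
c11: I1 WR R2
c12: I2 RO
c16: I2 EX
c17: I2 WR R1
c18: I3 RO · I4→DIV
c19: I3 EX · I4 RO
c20: I3 WR R3
c21: I5→INT
c22: I5 RO
c23: I5 EX
c24: I5 WR R2
c27: I4 EX
c28: I4 WR R1
c29: I6→DIV
c30: I6 RO
c38: I6 EX
c39: I6 WR R1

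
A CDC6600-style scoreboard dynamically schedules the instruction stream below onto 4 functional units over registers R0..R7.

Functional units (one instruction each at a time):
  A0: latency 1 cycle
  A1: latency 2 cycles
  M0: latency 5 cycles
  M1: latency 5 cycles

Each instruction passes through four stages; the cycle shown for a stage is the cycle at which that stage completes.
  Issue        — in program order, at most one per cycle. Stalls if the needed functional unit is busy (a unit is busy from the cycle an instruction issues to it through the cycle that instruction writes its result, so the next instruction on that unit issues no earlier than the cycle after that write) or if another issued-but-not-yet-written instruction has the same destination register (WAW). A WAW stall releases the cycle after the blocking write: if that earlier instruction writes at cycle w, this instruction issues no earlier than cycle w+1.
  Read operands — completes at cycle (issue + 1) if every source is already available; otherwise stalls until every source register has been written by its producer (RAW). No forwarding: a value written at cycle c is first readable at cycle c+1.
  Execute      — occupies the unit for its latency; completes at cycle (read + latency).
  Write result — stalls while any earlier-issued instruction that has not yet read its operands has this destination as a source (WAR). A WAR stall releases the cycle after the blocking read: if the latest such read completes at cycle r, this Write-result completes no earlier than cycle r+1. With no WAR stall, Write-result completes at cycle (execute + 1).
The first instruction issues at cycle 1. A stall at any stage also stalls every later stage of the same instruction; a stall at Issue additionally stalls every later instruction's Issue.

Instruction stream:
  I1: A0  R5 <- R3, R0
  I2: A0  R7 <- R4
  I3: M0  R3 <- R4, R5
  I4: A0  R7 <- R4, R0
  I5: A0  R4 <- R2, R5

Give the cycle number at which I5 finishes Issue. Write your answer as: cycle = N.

cycle = 13

cycle 1: I1 issues→A0
cycle 2: I1 reads
cycle 3: I1 exec-done
cycle 4: I1 writes R5
cycle 5: I2 issues→A0
cycle 6: I2 reads, I3 issues→M0
cycle 7: I2 exec-done, I3 reads
cycle 8: I2 writes R7
cycle 9: I4 issues→A0
cycle 10: I4 reads
cycle 11: I4 exec-done
cycle 12: I3 exec-done, I4 writes R7
cycle 13: I3 writes R3, I5 issues→A0
cycle 14: I5 reads
cycle 15: I5 exec-done
cycle 16: I5 writes R4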